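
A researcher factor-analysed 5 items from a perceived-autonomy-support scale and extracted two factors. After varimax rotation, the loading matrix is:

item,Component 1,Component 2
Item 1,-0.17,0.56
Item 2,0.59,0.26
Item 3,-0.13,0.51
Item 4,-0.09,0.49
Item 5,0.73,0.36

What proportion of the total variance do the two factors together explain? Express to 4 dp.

0.3892

SS loadings by factor: 0.9349, 1.0110; total = 1.9459.
Total variance with 5 standardized items is 5, so the solution explains 1.9459/5 = 0.3892.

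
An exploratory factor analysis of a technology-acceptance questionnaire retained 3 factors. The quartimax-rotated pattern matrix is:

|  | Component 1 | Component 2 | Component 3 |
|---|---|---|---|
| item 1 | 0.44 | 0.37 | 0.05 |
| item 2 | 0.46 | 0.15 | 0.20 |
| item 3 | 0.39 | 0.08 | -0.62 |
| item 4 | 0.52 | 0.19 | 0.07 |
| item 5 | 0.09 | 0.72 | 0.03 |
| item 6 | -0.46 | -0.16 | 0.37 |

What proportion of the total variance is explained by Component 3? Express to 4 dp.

0.0949

SS loadings for Component 3 = 0.05² + 0.20² + (-0.62)² + 0.07² + 0.03² + 0.37² = 0.5696
Proportion of variance = 0.5696 / 6 = 0.0949.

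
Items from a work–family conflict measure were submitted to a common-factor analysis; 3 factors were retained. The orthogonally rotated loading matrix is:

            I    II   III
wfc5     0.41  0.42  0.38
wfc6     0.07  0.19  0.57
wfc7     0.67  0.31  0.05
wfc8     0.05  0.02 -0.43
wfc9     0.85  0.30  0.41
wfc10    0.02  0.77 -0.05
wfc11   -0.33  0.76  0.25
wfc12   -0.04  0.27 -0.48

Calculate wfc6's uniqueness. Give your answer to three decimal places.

h² = 0.07² + 0.19² + 0.57² = 0.0049 + 0.0361 + 0.3249 = 0.3659
Uniqueness u² = 1 − h² = 1 − 0.3659 = 0.6341

0.634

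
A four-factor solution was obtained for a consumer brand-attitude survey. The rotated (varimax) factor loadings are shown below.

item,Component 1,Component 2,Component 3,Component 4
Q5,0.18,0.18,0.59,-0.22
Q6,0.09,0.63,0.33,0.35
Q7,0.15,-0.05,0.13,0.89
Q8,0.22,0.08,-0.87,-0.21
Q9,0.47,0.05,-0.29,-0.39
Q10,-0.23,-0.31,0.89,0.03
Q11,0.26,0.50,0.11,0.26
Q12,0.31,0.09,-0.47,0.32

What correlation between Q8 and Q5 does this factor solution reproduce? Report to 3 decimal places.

-0.413

r̂ = Σ λ_i·λ_j across factors = (0.22)(0.18) + (0.08)(0.18) + (-0.87)(0.59) + (-0.21)(-0.22)
  = +0.0396 +0.0144 -0.5133 +0.0462 = -0.4131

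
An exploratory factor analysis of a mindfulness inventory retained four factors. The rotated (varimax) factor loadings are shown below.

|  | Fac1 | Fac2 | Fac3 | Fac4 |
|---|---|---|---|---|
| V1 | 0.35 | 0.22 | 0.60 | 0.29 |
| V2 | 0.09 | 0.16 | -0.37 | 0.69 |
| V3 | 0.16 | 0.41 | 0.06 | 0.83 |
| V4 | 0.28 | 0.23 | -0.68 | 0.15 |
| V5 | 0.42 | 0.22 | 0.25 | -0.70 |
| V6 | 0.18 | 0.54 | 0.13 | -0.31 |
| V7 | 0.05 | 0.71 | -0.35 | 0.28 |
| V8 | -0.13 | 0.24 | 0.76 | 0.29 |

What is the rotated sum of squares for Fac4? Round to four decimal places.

2.0202

SS loadings for Fac4 = 0.29² + 0.69² + 0.83² + 0.15² + (-0.70)² + (-0.31)² + 0.28² + 0.29² = 0.0841 + 0.4761 + 0.6889 + 0.0225 + 0.4900 + 0.0961 + 0.0784 + 0.0841 = 2.0202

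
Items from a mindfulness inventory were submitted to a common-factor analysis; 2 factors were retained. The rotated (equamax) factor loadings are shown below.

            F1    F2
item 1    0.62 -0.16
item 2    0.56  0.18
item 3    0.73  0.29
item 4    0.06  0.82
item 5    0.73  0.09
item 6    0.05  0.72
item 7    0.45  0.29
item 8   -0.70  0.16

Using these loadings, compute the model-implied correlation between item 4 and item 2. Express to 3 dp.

r̂ = Σ λ_i·λ_j across factors = (0.06)(0.56) + (0.82)(0.18)
  = +0.0336 +0.1476 = 0.1812

0.181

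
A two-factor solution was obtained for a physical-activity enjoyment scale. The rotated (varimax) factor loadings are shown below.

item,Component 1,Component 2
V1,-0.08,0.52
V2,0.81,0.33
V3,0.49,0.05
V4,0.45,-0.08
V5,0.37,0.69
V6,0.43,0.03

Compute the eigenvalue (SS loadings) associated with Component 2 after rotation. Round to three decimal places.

SS loadings for Component 2 = 0.52² + 0.33² + 0.05² + (-0.08)² + 0.69² + 0.03² = 0.2704 + 0.1089 + 0.0025 + 0.0064 + 0.4761 + 0.0009 = 0.8652

0.865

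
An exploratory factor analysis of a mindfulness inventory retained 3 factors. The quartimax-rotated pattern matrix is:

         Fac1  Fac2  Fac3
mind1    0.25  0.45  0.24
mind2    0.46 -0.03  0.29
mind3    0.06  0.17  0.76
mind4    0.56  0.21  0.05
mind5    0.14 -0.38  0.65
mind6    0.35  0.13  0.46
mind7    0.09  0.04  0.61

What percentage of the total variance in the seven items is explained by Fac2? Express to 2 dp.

SS loadings for Fac2 = 0.45² + (-0.03)² + 0.17² + 0.21² + (-0.38)² + 0.13² + 0.04² = 0.4393
With 7 standardized items, total variance = 7. Proportion = 0.4393/7 = 0.0628 → 6.28%.

6.28%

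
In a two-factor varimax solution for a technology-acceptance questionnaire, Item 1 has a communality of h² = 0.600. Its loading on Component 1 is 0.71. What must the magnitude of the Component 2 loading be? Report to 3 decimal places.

0.310

Under orthogonal rotation h² = Σλ², so λ_Component 2² = h² − (0.5041) = 0.600 − 0.5041 = 0.0959.
|λ| = √0.0959 = 0.3097.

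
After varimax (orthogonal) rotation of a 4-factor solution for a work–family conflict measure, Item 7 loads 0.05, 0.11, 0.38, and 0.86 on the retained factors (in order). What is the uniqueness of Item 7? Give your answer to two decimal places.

h² = 0.05² + 0.11² + 0.38² + 0.86² = 0.0025 + 0.0121 + 0.1444 + 0.7396 = 0.8986
Uniqueness u² = 1 − h² = 1 − 0.8986 = 0.1014

0.10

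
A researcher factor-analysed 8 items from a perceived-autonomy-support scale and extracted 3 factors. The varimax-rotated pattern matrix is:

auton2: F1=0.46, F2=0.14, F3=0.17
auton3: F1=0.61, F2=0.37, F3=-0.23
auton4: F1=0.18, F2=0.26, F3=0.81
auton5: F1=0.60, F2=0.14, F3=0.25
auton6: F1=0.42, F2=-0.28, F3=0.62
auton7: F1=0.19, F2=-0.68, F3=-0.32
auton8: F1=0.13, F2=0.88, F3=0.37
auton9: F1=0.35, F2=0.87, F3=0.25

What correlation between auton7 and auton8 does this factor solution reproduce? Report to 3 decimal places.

-0.692

r̂ = Σ λ_i·λ_j across factors = (0.19)(0.13) + (-0.68)(0.88) + (-0.32)(0.37)
  = +0.0247 -0.5984 -0.1184 = -0.6921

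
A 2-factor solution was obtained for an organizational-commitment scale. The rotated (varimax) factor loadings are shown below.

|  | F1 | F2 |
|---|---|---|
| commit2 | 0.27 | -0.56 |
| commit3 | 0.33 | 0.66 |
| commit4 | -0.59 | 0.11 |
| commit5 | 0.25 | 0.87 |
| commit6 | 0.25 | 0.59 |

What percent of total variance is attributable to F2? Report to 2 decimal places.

SS loadings for F2 = (-0.56)² + 0.66² + 0.11² + 0.87² + 0.59² = 1.8663
With 5 standardized items, total variance = 5. Proportion = 1.8663/5 = 0.3733 → 37.33%.

37.33%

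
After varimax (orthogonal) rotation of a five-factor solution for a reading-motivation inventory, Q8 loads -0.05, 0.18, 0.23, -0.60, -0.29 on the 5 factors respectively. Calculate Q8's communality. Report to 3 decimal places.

0.532

h² = (-0.05)² + 0.18² + 0.23² + (-0.60)² + (-0.29)² = 0.0025 + 0.0324 + 0.0529 + 0.3600 + 0.0841 = 0.5319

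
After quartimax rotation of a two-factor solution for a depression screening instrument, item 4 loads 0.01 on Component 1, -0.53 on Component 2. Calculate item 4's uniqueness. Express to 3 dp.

0.719

h² = 0.01² + (-0.53)² = 0.0001 + 0.2809 = 0.2810
Uniqueness u² = 1 − h² = 1 − 0.2810 = 0.7190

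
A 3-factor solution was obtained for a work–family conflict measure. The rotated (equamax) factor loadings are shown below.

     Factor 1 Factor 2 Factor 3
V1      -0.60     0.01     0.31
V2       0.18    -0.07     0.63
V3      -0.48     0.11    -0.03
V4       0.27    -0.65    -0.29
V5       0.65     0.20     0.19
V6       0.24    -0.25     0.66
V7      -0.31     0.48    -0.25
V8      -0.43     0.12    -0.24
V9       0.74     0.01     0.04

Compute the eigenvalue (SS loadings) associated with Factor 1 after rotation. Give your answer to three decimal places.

SS loadings for Factor 1 = (-0.60)² + 0.18² + (-0.48)² + 0.27² + 0.65² + 0.24² + (-0.31)² + (-0.43)² + 0.74² = 0.3600 + 0.0324 + 0.2304 + 0.0729 + 0.4225 + 0.0576 + 0.0961 + 0.1849 + 0.5476 = 2.0044

2.004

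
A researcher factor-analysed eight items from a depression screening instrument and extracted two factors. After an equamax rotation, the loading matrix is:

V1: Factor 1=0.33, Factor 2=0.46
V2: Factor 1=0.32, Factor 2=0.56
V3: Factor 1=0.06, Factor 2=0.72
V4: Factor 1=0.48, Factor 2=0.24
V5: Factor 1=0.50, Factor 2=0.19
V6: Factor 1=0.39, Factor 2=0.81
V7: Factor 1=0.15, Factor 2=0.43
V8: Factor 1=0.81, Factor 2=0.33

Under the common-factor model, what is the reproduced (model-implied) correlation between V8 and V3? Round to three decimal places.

r̂ = Σ λ_i·λ_j across factors = (0.81)(0.06) + (0.33)(0.72)
  = +0.0486 +0.2376 = 0.2862

0.286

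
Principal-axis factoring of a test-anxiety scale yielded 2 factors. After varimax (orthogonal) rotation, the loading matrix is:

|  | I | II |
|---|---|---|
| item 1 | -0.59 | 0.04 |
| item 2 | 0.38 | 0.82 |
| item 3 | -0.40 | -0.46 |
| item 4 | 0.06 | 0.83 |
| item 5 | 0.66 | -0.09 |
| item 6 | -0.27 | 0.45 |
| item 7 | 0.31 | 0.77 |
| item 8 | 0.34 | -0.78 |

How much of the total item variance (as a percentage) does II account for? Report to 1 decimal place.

37.3%

SS loadings for II = 0.04² + 0.82² + (-0.46)² + 0.83² + (-0.09)² + 0.45² + 0.77² + (-0.78)² = 2.9864
With 8 standardized items, total variance = 8. Proportion = 2.9864/8 = 0.3733 → 37.33%.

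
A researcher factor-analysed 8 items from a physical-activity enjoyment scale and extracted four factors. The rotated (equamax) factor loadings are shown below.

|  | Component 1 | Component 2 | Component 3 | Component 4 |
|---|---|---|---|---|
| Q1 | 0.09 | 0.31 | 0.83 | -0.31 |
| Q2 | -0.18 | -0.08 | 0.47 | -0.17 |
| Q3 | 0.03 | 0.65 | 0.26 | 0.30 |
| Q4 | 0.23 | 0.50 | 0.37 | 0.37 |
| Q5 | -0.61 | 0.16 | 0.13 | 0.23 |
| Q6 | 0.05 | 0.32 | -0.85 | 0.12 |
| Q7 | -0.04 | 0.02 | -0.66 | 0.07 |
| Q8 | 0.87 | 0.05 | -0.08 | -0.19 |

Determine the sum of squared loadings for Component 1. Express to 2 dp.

SS loadings for Component 1 = 0.09² + (-0.18)² + 0.03² + 0.23² + (-0.61)² + 0.05² + (-0.04)² + 0.87² = 0.0081 + 0.0324 + 0.0009 + 0.0529 + 0.3721 + 0.0025 + 0.0016 + 0.7569 = 1.2274

1.23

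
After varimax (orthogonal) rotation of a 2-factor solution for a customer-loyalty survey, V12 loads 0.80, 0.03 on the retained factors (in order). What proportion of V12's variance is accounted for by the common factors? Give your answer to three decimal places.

0.641

h² = 0.80² + 0.03² = 0.6400 + 0.0009 = 0.6409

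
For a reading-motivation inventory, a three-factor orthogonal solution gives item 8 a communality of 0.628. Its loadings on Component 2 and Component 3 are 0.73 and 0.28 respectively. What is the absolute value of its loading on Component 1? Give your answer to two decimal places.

Under orthogonal rotation h² = Σλ², so λ_Component 1² = h² − (0.6113) = 0.628 − 0.6113 = 0.0167.
|λ| = √0.0167 = 0.1292.

0.13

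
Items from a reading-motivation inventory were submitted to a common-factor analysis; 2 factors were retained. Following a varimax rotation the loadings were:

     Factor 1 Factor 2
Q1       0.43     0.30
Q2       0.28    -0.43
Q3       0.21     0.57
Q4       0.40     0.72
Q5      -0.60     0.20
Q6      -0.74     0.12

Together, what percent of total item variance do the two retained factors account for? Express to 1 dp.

42.5%

SS loadings by factor: 1.3750, 1.1726; total = 2.5476.
Total variance with 6 standardized items is 6, so the solution explains 2.5476/6 = 0.4246 = 42.46%.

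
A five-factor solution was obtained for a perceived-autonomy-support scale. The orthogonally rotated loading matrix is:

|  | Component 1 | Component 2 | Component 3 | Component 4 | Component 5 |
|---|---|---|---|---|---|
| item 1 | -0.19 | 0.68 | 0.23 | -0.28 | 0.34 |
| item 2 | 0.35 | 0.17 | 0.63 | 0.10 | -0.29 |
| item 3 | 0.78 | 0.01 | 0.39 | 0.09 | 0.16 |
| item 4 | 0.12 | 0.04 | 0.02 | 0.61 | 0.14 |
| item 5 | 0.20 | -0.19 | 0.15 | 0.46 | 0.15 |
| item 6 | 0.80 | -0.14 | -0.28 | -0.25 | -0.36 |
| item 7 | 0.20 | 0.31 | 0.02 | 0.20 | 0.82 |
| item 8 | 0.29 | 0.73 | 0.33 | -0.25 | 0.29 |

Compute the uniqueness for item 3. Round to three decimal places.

0.206

h² = 0.78² + 0.01² + 0.39² + 0.09² + 0.16² = 0.6084 + 0.0001 + 0.1521 + 0.0081 + 0.0256 = 0.7943
Uniqueness u² = 1 − h² = 1 − 0.7943 = 0.2057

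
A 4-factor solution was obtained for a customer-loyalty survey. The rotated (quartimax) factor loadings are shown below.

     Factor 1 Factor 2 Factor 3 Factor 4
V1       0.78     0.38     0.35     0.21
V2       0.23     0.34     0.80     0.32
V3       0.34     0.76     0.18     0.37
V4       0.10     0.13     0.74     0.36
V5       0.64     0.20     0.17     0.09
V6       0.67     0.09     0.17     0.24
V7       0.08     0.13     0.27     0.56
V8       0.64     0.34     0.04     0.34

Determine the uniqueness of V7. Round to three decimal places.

h² = 0.08² + 0.13² + 0.27² + 0.56² = 0.0064 + 0.0169 + 0.0729 + 0.3136 = 0.4098
Uniqueness u² = 1 − h² = 1 − 0.4098 = 0.5902

0.590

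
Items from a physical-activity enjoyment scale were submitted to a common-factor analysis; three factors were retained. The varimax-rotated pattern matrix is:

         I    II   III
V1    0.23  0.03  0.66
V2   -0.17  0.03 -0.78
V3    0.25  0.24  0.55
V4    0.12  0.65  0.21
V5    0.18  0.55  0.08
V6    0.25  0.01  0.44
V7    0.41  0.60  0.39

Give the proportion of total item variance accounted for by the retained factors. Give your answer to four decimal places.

0.4727

Communalities: 0.4894, 0.6382, 0.4226, 0.4810, 0.3413, 0.2562, 0.6802; Σh² = 3.3089.
Total variance with 7 standardized items is 7, so the solution explains 3.3089/7 = 0.4727.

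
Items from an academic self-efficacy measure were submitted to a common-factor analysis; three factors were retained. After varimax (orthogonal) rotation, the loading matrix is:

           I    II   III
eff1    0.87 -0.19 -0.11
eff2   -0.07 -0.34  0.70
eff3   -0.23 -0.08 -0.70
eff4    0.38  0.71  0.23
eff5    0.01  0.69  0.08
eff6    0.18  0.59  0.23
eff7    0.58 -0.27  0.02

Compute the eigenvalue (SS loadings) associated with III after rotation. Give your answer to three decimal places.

1.105

SS loadings for III = (-0.11)² + 0.70² + (-0.70)² + 0.23² + 0.08² + 0.23² + 0.02² = 0.0121 + 0.4900 + 0.4900 + 0.0529 + 0.0064 + 0.0529 + 0.0004 = 1.1047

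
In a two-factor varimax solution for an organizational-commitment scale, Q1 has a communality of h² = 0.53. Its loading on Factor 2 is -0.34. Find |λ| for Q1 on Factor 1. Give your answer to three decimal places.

Under orthogonal rotation h² = Σλ², so λ_Factor 1² = h² − (0.1156) = 0.53 − 0.1156 = 0.4144.
|λ| = √0.4144 = 0.6437.

0.644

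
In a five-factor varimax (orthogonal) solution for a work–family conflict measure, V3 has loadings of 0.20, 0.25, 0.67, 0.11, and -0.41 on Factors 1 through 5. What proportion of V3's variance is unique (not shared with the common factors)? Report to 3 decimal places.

0.268

h² = 0.20² + 0.25² + 0.67² + 0.11² + (-0.41)² = 0.0400 + 0.0625 + 0.4489 + 0.0121 + 0.1681 = 0.7316
Uniqueness u² = 1 − h² = 1 − 0.7316 = 0.2684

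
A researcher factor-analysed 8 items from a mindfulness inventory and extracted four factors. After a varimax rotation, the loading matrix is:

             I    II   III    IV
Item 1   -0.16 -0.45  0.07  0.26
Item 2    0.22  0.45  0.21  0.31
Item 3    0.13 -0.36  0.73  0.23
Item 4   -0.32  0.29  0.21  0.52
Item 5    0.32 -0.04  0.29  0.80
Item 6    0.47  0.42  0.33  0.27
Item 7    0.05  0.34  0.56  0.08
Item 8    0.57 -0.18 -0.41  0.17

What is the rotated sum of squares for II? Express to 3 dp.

SS loadings for II = (-0.45)² + 0.45² + (-0.36)² + 0.29² + (-0.04)² + 0.42² + 0.34² + (-0.18)² = 0.2025 + 0.2025 + 0.1296 + 0.0841 + 0.0016 + 0.1764 + 0.1156 + 0.0324 = 0.9447

0.945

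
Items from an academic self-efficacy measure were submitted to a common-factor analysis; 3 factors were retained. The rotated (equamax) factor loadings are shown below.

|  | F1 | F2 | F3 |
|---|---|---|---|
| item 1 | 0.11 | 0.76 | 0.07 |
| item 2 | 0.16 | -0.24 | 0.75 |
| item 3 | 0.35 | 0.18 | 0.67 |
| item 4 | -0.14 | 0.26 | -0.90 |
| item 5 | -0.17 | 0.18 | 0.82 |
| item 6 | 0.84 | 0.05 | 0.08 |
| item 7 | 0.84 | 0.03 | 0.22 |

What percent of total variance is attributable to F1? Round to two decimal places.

23.14%

SS loadings for F1 = 0.11² + 0.16² + 0.35² + (-0.14)² + (-0.17)² + 0.84² + 0.84² = 1.6199
With 7 standardized items, total variance = 7. Proportion = 1.6199/7 = 0.2314 → 23.14%.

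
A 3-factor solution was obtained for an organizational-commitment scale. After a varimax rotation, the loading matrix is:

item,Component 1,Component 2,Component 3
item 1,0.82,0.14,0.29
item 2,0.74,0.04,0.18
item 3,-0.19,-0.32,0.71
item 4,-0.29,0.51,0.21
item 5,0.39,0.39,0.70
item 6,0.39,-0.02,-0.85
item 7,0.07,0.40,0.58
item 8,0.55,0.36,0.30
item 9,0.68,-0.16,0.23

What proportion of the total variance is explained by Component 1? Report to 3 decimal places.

SS loadings for Component 1 = 0.82² + 0.74² + (-0.19)² + (-0.29)² + 0.39² + 0.39² + 0.07² + 0.55² + 0.68² = 2.4142
Proportion of variance = 2.4142 / 9 = 0.2682.

0.268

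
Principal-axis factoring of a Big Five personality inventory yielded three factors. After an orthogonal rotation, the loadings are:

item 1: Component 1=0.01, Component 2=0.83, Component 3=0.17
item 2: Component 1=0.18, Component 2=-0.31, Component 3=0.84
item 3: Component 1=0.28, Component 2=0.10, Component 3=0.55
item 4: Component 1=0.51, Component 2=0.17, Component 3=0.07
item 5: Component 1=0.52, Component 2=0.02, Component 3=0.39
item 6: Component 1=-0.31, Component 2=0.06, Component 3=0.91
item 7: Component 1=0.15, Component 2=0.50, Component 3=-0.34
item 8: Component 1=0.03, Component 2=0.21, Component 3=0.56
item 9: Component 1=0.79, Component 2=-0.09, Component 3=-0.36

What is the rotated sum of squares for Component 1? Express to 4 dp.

1.3850

SS loadings for Component 1 = 0.01² + 0.18² + 0.28² + 0.51² + 0.52² + (-0.31)² + 0.15² + 0.03² + 0.79² = 0.0001 + 0.0324 + 0.0784 + 0.2601 + 0.2704 + 0.0961 + 0.0225 + 0.0009 + 0.6241 = 1.3850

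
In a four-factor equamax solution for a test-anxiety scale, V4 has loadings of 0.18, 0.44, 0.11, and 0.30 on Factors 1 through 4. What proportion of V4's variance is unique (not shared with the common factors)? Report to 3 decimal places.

h² = 0.18² + 0.44² + 0.11² + 0.30² = 0.0324 + 0.1936 + 0.0121 + 0.0900 = 0.3281
Uniqueness u² = 1 − h² = 1 − 0.3281 = 0.6719

0.672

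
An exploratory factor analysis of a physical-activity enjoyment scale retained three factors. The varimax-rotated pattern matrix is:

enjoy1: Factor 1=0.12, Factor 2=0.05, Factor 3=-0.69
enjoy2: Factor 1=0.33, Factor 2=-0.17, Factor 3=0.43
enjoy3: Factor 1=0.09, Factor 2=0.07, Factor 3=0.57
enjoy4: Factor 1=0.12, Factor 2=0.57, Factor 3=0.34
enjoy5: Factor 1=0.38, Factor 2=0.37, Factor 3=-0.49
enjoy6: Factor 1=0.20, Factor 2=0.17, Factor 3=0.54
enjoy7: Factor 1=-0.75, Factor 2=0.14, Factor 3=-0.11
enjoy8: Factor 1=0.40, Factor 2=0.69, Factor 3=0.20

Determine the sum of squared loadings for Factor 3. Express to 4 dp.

SS loadings for Factor 3 = (-0.69)² + 0.43² + 0.57² + 0.34² + (-0.49)² + 0.54² + (-0.11)² + 0.20² = 0.4761 + 0.1849 + 0.3249 + 0.1156 + 0.2401 + 0.2916 + 0.0121 + 0.0400 = 1.6853

1.6853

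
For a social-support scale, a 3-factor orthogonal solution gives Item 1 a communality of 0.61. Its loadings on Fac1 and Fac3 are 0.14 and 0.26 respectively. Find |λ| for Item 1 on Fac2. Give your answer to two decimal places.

Under orthogonal rotation h² = Σλ², so λ_Fac2² = h² − (0.0872) = 0.61 − 0.0872 = 0.5228.
|λ| = √0.5228 = 0.7230.

0.72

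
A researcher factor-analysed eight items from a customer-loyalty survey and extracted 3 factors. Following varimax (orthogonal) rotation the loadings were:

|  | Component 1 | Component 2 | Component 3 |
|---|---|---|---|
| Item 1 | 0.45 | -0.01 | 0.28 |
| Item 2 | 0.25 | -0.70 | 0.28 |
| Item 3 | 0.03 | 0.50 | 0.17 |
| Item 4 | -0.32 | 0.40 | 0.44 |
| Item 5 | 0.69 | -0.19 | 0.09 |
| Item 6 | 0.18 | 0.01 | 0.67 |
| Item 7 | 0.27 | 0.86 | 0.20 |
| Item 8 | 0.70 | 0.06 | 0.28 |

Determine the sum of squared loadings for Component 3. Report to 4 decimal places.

0.9547

SS loadings for Component 3 = 0.28² + 0.28² + 0.17² + 0.44² + 0.09² + 0.67² + 0.20² + 0.28² = 0.0784 + 0.0784 + 0.0289 + 0.1936 + 0.0081 + 0.4489 + 0.0400 + 0.0784 = 0.9547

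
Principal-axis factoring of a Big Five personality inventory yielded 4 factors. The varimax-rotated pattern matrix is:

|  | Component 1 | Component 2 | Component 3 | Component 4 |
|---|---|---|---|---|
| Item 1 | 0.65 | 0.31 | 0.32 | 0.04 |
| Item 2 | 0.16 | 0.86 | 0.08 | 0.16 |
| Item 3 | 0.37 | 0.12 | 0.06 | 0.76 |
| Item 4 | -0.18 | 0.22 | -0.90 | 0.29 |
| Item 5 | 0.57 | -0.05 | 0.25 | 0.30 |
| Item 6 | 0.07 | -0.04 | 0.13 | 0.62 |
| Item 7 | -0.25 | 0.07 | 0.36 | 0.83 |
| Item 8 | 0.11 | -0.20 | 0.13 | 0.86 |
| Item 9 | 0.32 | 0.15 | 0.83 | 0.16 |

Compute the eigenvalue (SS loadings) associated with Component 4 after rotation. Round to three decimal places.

2.617

SS loadings for Component 4 = 0.04² + 0.16² + 0.76² + 0.29² + 0.30² + 0.62² + 0.83² + 0.86² + 0.16² = 0.0016 + 0.0256 + 0.5776 + 0.0841 + 0.0900 + 0.3844 + 0.6889 + 0.7396 + 0.0256 = 2.6174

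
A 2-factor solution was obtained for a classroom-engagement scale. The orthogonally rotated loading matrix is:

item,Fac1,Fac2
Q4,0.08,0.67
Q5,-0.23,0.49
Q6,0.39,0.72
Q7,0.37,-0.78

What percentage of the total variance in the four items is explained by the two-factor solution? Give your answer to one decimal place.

54.1%

SS loadings by factor: 0.3483, 1.8158; total = 2.1641.
Total variance with 4 standardized items is 4, so the solution explains 2.1641/4 = 0.5410 = 54.10%.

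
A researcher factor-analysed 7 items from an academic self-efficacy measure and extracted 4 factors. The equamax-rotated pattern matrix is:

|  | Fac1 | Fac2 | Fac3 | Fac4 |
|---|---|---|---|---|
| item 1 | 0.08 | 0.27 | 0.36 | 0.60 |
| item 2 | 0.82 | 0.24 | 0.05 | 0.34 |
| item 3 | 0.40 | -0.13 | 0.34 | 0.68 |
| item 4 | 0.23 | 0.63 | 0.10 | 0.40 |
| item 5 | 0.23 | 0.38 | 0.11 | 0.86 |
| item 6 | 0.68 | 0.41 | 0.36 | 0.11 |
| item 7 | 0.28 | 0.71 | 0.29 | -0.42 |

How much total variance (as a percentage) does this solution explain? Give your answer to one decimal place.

76.5%

SS loadings by factor: 1.4854, 1.3609, 0.4835, 2.0261; total = 5.3559.
Total variance with 7 standardized items is 7, so the solution explains 5.3559/7 = 0.7651 = 76.51%.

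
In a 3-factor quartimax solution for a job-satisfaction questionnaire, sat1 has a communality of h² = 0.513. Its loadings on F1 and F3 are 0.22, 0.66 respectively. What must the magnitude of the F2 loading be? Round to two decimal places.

0.17

Under orthogonal rotation h² = Σλ², so λ_F2² = h² − (0.4840) = 0.513 − 0.4840 = 0.0290.
|λ| = √0.0290 = 0.1703.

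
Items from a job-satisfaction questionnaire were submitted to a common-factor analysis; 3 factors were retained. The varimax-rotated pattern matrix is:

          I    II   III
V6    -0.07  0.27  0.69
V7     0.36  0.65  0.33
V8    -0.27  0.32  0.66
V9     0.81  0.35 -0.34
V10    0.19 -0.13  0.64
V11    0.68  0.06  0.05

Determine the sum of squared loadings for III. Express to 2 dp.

1.55

SS loadings for III = 0.69² + 0.33² + 0.66² + (-0.34)² + 0.64² + 0.05² = 0.4761 + 0.1089 + 0.4356 + 0.1156 + 0.4096 + 0.0025 = 1.5483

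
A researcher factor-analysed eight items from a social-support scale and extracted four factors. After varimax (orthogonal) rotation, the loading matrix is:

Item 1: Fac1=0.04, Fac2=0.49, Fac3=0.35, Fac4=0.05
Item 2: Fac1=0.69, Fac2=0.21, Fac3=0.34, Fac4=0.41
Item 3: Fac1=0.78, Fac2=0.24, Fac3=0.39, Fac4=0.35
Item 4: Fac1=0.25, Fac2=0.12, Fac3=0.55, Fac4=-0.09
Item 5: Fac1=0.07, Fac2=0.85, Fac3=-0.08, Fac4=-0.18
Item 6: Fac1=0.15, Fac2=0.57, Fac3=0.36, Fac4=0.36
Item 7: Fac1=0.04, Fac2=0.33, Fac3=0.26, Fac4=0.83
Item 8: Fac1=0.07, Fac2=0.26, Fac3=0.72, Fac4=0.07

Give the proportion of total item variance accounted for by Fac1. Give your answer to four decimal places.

SS loadings for Fac1 = 0.04² + 0.69² + 0.78² + 0.25² + 0.07² + 0.15² + 0.04² + 0.07² = 1.1825
Proportion of variance = 1.1825 / 8 = 0.1478.

0.1478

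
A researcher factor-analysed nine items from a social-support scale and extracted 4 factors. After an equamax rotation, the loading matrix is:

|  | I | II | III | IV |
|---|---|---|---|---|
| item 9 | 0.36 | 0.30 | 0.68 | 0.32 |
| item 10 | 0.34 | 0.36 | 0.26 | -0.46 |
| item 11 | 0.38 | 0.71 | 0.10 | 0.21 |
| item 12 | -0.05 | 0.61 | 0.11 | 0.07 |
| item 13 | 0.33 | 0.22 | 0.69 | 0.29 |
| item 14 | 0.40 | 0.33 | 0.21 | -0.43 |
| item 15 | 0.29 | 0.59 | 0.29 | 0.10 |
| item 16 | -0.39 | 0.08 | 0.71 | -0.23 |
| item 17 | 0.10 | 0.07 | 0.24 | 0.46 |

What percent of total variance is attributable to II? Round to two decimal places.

17.92%

SS loadings for II = 0.30² + 0.36² + 0.71² + 0.61² + 0.22² + 0.33² + 0.59² + 0.08² + 0.07² = 1.6125
With 9 standardized items, total variance = 9. Proportion = 1.6125/9 = 0.1792 → 17.92%.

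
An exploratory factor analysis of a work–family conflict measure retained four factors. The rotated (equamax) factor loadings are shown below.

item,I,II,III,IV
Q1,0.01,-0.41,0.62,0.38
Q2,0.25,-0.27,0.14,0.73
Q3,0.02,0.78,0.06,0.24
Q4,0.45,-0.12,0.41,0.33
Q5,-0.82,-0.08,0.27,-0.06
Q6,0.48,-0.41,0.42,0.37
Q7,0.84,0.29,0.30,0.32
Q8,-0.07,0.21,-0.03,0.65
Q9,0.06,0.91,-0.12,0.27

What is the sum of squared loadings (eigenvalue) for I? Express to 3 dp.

1.882

SS loadings for I = 0.01² + 0.25² + 0.02² + 0.45² + (-0.82)² + 0.48² + 0.84² + (-0.07)² + 0.06² = 0.0001 + 0.0625 + 0.0004 + 0.2025 + 0.6724 + 0.2304 + 0.7056 + 0.0049 + 0.0036 = 1.8824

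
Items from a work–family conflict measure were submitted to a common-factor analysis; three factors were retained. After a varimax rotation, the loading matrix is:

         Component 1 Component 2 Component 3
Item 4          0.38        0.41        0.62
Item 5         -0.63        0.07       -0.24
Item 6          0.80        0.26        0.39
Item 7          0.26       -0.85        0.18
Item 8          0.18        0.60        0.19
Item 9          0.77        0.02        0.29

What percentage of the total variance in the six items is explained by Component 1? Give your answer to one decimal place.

31.2%

SS loadings for Component 1 = 0.38² + (-0.63)² + 0.80² + 0.26² + 0.18² + 0.77² = 1.8742
With 6 standardized items, total variance = 6. Proportion = 1.8742/6 = 0.3124 → 31.24%.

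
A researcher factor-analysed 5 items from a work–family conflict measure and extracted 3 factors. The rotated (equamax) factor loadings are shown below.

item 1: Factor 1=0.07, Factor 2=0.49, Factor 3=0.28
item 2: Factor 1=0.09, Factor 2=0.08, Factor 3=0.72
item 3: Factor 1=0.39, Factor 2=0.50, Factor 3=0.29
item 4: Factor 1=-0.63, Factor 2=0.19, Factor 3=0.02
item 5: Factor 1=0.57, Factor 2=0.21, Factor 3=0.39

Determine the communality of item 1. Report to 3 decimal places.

0.323

h² = 0.07² + 0.49² + 0.28² = 0.0049 + 0.2401 + 0.0784 = 0.3234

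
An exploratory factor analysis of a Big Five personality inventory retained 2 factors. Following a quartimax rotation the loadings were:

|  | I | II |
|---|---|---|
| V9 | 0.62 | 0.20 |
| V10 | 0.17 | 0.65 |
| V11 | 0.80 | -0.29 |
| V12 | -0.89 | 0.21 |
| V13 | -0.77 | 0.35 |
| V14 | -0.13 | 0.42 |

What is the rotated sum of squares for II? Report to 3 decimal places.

SS loadings for II = 0.20² + 0.65² + (-0.29)² + 0.21² + 0.35² + 0.42² = 0.0400 + 0.4225 + 0.0841 + 0.0441 + 0.1225 + 0.1764 = 0.8896

0.890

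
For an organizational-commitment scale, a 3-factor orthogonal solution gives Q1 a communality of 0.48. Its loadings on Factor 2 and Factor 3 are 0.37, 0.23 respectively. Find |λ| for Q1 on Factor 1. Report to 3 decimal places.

Under orthogonal rotation h² = Σλ², so λ_Factor 1² = h² − (0.1898) = 0.48 − 0.1898 = 0.2902.
|λ| = √0.2902 = 0.5387.

0.539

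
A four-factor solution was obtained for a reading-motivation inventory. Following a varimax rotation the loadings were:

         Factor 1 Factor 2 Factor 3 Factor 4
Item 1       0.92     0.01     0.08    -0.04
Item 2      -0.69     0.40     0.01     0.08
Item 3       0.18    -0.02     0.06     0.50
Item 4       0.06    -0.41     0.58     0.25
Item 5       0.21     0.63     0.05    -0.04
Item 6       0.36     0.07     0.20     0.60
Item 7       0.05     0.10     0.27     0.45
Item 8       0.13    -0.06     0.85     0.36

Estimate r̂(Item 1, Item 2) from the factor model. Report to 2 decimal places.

r̂ = Σ λ_i·λ_j across factors = (0.92)(-0.69) + (0.01)(0.40) + (0.08)(0.01) + (-0.04)(0.08)
  = -0.6348 +0.0040 +0.0008 -0.0032 = -0.6332

-0.63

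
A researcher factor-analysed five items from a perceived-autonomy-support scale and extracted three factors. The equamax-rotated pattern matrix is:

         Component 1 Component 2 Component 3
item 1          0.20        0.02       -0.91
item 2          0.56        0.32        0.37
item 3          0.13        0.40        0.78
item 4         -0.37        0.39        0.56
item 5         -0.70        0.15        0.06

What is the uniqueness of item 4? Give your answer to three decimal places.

0.397

h² = (-0.37)² + 0.39² + 0.56² = 0.1369 + 0.1521 + 0.3136 = 0.6026
Uniqueness u² = 1 − h² = 1 − 0.6026 = 0.3974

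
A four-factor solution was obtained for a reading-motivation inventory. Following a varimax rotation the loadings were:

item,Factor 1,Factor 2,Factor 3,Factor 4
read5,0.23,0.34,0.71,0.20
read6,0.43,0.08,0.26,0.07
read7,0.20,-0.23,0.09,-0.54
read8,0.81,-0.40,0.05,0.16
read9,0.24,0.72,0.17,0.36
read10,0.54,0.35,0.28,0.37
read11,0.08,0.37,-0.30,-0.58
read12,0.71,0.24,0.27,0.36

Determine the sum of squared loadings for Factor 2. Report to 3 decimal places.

SS loadings for Factor 2 = 0.34² + 0.08² + (-0.23)² + (-0.40)² + 0.72² + 0.35² + 0.37² + 0.24² = 0.1156 + 0.0064 + 0.0529 + 0.1600 + 0.5184 + 0.1225 + 0.1369 + 0.0576 = 1.1703

1.170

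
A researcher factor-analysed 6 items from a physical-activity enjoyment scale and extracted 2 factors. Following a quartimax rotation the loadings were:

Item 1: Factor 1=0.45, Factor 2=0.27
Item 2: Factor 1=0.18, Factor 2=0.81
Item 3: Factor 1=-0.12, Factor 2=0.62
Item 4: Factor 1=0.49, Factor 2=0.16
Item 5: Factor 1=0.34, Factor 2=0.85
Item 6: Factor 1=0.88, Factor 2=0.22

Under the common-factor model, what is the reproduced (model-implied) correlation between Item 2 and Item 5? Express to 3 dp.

r̂ = Σ λ_i·λ_j across factors = (0.18)(0.34) + (0.81)(0.85)
  = +0.0612 +0.6885 = 0.7497

0.750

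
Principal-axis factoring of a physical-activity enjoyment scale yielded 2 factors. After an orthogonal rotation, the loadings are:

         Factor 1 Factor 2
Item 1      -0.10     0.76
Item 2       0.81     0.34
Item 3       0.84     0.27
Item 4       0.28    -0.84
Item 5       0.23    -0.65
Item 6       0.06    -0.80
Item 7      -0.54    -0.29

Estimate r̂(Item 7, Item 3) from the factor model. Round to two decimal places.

-0.53

r̂ = Σ λ_i·λ_j across factors = (-0.54)(0.84) + (-0.29)(0.27)
  = -0.4536 -0.0783 = -0.5319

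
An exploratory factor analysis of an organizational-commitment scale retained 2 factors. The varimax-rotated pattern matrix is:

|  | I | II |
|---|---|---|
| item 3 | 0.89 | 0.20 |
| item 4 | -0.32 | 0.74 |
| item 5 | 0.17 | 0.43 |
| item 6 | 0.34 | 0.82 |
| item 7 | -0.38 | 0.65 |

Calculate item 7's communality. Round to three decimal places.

0.567

h² = (-0.38)² + 0.65² = 0.1444 + 0.4225 = 0.5669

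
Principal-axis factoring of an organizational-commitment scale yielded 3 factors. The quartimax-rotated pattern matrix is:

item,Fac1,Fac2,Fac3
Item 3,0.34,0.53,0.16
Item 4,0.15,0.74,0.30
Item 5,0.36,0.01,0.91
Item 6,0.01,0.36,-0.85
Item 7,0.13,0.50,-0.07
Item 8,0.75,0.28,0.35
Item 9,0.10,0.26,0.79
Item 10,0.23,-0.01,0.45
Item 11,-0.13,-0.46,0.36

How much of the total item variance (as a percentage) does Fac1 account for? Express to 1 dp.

10.3%

SS loadings for Fac1 = 0.34² + 0.15² + 0.36² + 0.01² + 0.13² + 0.75² + 0.10² + 0.23² + (-0.13)² = 0.9270
With 9 standardized items, total variance = 9. Proportion = 0.9270/9 = 0.1030 → 10.30%.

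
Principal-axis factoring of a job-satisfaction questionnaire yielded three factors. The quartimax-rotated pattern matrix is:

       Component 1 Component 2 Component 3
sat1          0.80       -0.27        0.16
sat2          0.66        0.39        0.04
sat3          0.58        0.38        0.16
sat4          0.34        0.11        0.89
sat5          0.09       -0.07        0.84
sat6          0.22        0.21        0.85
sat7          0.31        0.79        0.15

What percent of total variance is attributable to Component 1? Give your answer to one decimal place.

24.0%

SS loadings for Component 1 = 0.80² + 0.66² + 0.58² + 0.34² + 0.09² + 0.22² + 0.31² = 1.6802
With 7 standardized items, total variance = 7. Proportion = 1.6802/7 = 0.2400 → 24.00%.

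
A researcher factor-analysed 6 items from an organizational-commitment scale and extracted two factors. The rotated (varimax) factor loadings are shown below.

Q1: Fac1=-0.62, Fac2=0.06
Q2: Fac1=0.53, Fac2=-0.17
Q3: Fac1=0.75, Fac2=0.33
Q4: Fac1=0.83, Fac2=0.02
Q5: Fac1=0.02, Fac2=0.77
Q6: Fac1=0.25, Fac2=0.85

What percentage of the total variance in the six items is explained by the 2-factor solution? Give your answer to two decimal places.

Communalities: 0.3880, 0.3098, 0.6714, 0.6893, 0.5933, 0.7850; Σh² = 3.4368.
Total variance with 6 standardized items is 6, so the solution explains 3.4368/6 = 0.5728 = 57.28%.

57.28%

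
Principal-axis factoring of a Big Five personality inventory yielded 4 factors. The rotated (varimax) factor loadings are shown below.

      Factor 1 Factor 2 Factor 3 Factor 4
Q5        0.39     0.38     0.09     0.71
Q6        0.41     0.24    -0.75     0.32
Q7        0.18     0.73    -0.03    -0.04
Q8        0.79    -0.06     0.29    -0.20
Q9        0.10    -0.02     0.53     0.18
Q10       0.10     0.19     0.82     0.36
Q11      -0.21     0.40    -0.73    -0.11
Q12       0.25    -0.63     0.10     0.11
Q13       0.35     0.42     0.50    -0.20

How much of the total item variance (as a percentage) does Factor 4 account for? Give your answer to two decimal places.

9.71%

SS loadings for Factor 4 = 0.71² + 0.32² + (-0.04)² + (-0.20)² + 0.18² + 0.36² + (-0.11)² + 0.11² + (-0.20)² = 0.8743
With 9 standardized items, total variance = 9. Proportion = 0.8743/9 = 0.0971 → 9.71%.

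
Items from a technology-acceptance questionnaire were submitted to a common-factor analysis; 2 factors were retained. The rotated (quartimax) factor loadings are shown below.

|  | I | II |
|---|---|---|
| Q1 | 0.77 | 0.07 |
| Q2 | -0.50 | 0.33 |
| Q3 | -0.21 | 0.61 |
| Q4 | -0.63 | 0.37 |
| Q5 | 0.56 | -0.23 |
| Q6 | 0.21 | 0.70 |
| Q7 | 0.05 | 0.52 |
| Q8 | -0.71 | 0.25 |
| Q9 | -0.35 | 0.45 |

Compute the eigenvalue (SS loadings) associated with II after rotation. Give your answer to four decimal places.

SS loadings for II = 0.07² + 0.33² + 0.61² + 0.37² + (-0.23)² + 0.70² + 0.52² + 0.25² + 0.45² = 0.0049 + 0.1089 + 0.3721 + 0.1369 + 0.0529 + 0.4900 + 0.2704 + 0.0625 + 0.2025 = 1.7011

1.7011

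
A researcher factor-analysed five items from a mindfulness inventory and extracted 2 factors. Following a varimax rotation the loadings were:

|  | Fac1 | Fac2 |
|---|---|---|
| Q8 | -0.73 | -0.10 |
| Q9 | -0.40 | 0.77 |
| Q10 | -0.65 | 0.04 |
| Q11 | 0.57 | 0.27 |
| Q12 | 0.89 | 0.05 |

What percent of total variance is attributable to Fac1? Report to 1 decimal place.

SS loadings for Fac1 = (-0.73)² + (-0.40)² + (-0.65)² + 0.57² + 0.89² = 2.2324
With 5 standardized items, total variance = 5. Proportion = 2.2324/5 = 0.4465 → 44.65%.

44.6%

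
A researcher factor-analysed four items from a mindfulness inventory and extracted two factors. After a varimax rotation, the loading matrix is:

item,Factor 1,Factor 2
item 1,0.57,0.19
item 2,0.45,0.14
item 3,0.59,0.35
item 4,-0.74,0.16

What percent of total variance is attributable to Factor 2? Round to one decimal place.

5.1%

SS loadings for Factor 2 = 0.19² + 0.14² + 0.35² + 0.16² = 0.2038
With 4 standardized items, total variance = 4. Proportion = 0.2038/4 = 0.0509 → 5.09%.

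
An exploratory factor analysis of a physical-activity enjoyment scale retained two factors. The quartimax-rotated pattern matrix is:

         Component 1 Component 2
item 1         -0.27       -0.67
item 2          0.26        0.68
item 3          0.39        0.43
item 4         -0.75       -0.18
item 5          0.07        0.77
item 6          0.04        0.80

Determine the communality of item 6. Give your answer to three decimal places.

0.642

h² = 0.04² + 0.80² = 0.0016 + 0.6400 = 0.6416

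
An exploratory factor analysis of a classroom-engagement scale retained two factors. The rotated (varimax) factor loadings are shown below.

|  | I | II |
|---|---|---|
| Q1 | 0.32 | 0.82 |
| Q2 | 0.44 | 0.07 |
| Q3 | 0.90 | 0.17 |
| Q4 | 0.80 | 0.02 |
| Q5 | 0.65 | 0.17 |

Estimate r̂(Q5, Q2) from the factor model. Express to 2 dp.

r̂ = Σ λ_i·λ_j across factors = (0.65)(0.44) + (0.17)(0.07)
  = +0.2860 +0.0119 = 0.2979

0.30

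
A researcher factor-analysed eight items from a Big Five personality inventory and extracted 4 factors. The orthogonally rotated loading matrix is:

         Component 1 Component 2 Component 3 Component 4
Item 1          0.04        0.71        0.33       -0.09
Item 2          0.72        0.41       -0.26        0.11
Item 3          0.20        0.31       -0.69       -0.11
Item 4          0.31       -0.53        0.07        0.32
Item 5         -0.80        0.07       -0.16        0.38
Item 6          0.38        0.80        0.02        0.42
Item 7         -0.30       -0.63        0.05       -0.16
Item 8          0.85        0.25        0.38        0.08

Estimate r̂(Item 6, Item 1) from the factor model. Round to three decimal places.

0.552

r̂ = Σ λ_i·λ_j across factors = (0.38)(0.04) + (0.80)(0.71) + (0.02)(0.33) + (0.42)(-0.09)
  = +0.0152 +0.5680 +0.0066 -0.0378 = 0.5520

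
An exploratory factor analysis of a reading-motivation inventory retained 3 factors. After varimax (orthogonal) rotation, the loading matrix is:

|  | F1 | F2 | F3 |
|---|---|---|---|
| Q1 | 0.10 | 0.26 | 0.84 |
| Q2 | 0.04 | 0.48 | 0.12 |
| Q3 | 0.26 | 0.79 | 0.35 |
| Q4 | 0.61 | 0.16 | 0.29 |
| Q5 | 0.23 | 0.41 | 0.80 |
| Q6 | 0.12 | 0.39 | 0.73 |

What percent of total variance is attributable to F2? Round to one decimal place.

SS loadings for F2 = 0.26² + 0.48² + 0.79² + 0.16² + 0.41² + 0.39² = 1.2679
With 6 standardized items, total variance = 6. Proportion = 1.2679/6 = 0.2113 → 21.13%.

21.1%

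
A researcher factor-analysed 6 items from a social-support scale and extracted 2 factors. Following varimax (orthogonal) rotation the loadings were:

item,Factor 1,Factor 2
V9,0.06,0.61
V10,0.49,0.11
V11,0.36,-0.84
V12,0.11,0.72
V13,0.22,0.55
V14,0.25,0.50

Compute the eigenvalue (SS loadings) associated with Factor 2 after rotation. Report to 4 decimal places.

SS loadings for Factor 2 = 0.61² + 0.11² + (-0.84)² + 0.72² + 0.55² + 0.50² = 0.3721 + 0.0121 + 0.7056 + 0.5184 + 0.3025 + 0.2500 = 2.1607

2.1607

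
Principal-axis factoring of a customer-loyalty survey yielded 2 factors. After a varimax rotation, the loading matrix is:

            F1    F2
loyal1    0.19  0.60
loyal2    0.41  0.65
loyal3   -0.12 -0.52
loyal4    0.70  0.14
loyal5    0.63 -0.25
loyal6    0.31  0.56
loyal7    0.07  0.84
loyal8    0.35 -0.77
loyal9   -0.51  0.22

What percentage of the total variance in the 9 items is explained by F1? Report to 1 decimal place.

17.7%

SS loadings for F1 = 0.19² + 0.41² + (-0.12)² + 0.70² + 0.63² + 0.31² + 0.07² + 0.35² + (-0.51)² = 1.5891
With 9 standardized items, total variance = 9. Proportion = 1.5891/9 = 0.1766 → 17.66%.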